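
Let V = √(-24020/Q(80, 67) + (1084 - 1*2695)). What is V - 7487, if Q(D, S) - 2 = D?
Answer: -7487 + I*√3200501/41 ≈ -7487.0 + 43.634*I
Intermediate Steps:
Q(D, S) = 2 + D
V = I*√3200501/41 (V = √(-24020/(2 + 80) + (1084 - 1*2695)) = √(-24020/82 + (1084 - 2695)) = √(-24020*1/82 - 1611) = √(-12010/41 - 1611) = √(-78061/41) = I*√3200501/41 ≈ 43.634*I)
V - 7487 = I*√3200501/41 - 7487 = -7487 + I*√3200501/41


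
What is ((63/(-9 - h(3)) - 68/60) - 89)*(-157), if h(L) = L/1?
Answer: 898511/60 ≈ 14975.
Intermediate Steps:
h(L) = L (h(L) = L*1 = L)
((63/(-9 - h(3)) - 68/60) - 89)*(-157) = ((63/(-9 - 1*3) - 68/60) - 89)*(-157) = ((63/(-9 - 3) - 68*1/60) - 89)*(-157) = ((63/(-12) - 17/15) - 89)*(-157) = ((63*(-1/12) - 17/15) - 89)*(-157) = ((-21/4 - 17/15) - 89)*(-157) = (-383/60 - 89)*(-157) = -5723/60*(-157) = 898511/60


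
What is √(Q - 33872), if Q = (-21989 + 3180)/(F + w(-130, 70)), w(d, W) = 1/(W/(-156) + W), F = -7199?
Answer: I*√51659409468199314823/39054497 ≈ 184.04*I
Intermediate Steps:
w(d, W) = 156/(155*W) (w(d, W) = 1/(W*(-1/156) + W) = 1/(-W/156 + W) = 1/(155*W/156) = 156/(155*W))
Q = 102038825/39054497 (Q = (-21989 + 3180)/(-7199 + (156/155)/70) = -18809/(-7199 + (156/155)*(1/70)) = -18809/(-7199 + 78/5425) = -18809/(-39054497/5425) = -18809*(-5425/39054497) = 102038825/39054497 ≈ 2.6127)
√(Q - 33872) = √(102038825/39054497 - 33872) = √(-1322751883559/39054497) = I*√51659409468199314823/39054497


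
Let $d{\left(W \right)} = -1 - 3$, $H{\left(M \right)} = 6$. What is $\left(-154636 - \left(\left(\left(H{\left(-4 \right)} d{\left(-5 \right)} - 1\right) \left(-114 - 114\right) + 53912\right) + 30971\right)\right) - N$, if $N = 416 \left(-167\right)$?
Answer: $-175747$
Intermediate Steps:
$d{\left(W \right)} = -4$
$N = -69472$
$\left(-154636 - \left(\left(\left(H{\left(-4 \right)} d{\left(-5 \right)} - 1\right) \left(-114 - 114\right) + 53912\right) + 30971\right)\right) - N = \left(-154636 - \left(\left(\left(6 \left(-4\right) - 1\right) \left(-114 - 114\right) + 53912\right) + 30971\right)\right) - -69472 = \left(-154636 - \left(\left(\left(-24 - 1\right) \left(-228\right) + 53912\right) + 30971\right)\right) + 69472 = \left(-154636 - \left(\left(\left(-25\right) \left(-228\right) + 53912\right) + 30971\right)\right) + 69472 = \left(-154636 - \left(\left(5700 + 53912\right) + 30971\right)\right) + 69472 = \left(-154636 - \left(59612 + 30971\right)\right) + 69472 = \left(-154636 - 90583\right) + 69472 = -245219 + 69472 = -175747$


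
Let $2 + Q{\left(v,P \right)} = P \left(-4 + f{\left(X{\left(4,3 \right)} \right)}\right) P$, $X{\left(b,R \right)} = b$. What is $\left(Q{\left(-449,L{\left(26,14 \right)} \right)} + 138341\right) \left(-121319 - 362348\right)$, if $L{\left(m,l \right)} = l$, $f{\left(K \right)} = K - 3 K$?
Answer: $-65772424329$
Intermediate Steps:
$f{\left(K \right)} = - 2 K$
$Q{\left(v,P \right)} = -2 - 12 P^{2}$ ($Q{\left(v,P \right)} = -2 + P \left(-4 - 8\right) P = -2 + P \left(- 12 P\right) = -2 - 12 P^{2}$)
$\left(Q{\left(-449,L{\left(26,14 \right)} \right)} + 138341\right) \left(-121319 - 362348\right) = \left(\left(-2 - 12 \cdot 14^{2}\right) + 138341\right) \left(-121319 - 362348\right) = \left(\left(-2 - 2352\right) + 138341\right) \left(-483667\right) = \left(-2354 + 138341\right) \left(-483667\right) = 135987 \left(-483667\right) = -65772424329$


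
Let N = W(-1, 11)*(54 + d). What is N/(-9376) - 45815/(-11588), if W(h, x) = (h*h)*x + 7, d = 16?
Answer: 25935035/6790568 ≈ 3.8193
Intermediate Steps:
W(h, x) = 7 + x*h**2 (W(h, x) = h**2*x + 7 = x*h**2 + 7 = 7 + x*h**2)
N = 1260 (N = (7 + 11*(-1)**2)*(54 + 16) = (7 + 11*1)*70 = (7 + 11)*70 = 18*70 = 1260)
N/(-9376) - 45815/(-11588) = 1260/(-9376) - 45815/(-11588) = 1260*(-1/9376) - 45815*(-1/11588) = -315/2344 + 45815/11588 = 25935035/6790568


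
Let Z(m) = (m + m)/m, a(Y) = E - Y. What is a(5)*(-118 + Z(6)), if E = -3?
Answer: 928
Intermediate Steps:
a(Y) = -3 - Y
Z(m) = 2 (Z(m) = (2*m)/m = 2)
a(5)*(-118 + Z(6)) = (-3 - 1*5)*(-118 + 2) = (-3 - 5)*(-116) = -8*(-116) = 928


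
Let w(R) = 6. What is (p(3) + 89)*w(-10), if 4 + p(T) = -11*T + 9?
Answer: 366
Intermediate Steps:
p(T) = 5 - 11*T (p(T) = -4 + (-11*T + 9) = -4 + (9 - 11*T) = 5 - 11*T)
(p(3) + 89)*w(-10) = ((5 - 11*3) + 89)*6 = ((5 - 33) + 89)*6 = (-28 + 89)*6 = 61*6 = 366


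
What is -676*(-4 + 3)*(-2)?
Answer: -1352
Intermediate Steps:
-676*(-4 + 3)*(-2) = -(-676)*(-2) = -676*2 = -1352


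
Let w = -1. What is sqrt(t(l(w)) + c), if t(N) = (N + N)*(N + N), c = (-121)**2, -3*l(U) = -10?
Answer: sqrt(132169)/3 ≈ 121.18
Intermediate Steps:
l(U) = 10/3 (l(U) = -1/3*(-10) = 10/3)
c = 14641
t(N) = 4*N**2 (t(N) = (2*N)*(2*N) = 4*N**2)
sqrt(t(l(w)) + c) = sqrt(4*(10/3)**2 + 14641) = sqrt(4*(100/9) + 14641) = sqrt(400/9 + 14641) = sqrt(132169/9) = sqrt(132169)/3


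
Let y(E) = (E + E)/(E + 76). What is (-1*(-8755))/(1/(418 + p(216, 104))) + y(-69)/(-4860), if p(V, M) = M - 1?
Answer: 25862882873/5670 ≈ 4.5614e+6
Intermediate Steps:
p(V, M) = -1 + M
y(E) = 2*E/(76 + E) (y(E) = (2*E)/(76 + E) = 2*E/(76 + E))
(-1*(-8755))/(1/(418 + p(216, 104))) + y(-69)/(-4860) = (-1*(-8755))/(1/(418 + (-1 + 104))) + (2*(-69)/(76 - 69))/(-4860) = 8755/(1/(418 + 103)) + (2*(-69)/7)*(-1/4860) = 8755/(1/521) + (2*(-69)*(⅐))*(-1/4860) = 8755/(1/521) - 138/7*(-1/4860) = 8755*521 + 23/5670 = 4561355 + 23/5670 = 25862882873/5670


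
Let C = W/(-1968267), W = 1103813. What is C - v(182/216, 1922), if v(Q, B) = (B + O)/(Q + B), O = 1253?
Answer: -904144288571/408744103089 ≈ -2.2120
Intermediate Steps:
v(Q, B) = (1253 + B)/(B + Q) (v(Q, B) = (B + 1253)/(Q + B) = (1253 + B)/(B + Q))
C = -1103813/1968267 (C = 1103813/(-1968267) = 1103813*(-1/1968267) = -1103813/1968267 ≈ -0.56080)
C - v(182/216, 1922) = -1103813/1968267 - (1253 + 1922)/(1922 + 182/216) = -1103813/1968267 - 3175/(1922 + 182*(1/216)) = -1103813/1968267 - 3175/(1922 + 91/108) = -1103813/1968267 - 3175/207667/108 = -1103813/1968267 - 108*3175/207667 = -1103813/1968267 - 1*342900/207667 = -1103813/1968267 - 342900/207667 = -904144288571/408744103089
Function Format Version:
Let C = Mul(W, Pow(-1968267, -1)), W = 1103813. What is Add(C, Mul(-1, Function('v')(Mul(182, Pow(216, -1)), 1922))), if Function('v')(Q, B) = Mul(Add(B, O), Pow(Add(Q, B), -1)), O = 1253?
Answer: Rational(-904144288571, 408744103089) ≈ -2.2120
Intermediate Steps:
Function('v')(Q, B) = Mul(Pow(Add(B, Q), -1), Add(1253, B)) (Function('v')(Q, B) = Mul(Add(B, 1253), Pow(Add(Q, B), -1)) = Mul(Add(1253, B), Pow(Add(B, Q), -1)) = Mul(Pow(Add(B, Q), -1), Add(1253, B)))
C = Rational(-1103813, 1968267) (C = Mul(1103813, Pow(-1968267, -1)) = Mul(1103813, Rational(-1, 1968267)) = Rational(-1103813, 1968267) ≈ -0.56080)
Add(C, Mul(-1, Function('v')(Mul(182, Pow(216, -1)), 1922))) = Add(Rational(-1103813, 1968267), Mul(-1, Mul(Pow(Add(1922, Mul(182, Pow(216, -1))), -1), Add(1253, 1922)))) = Add(Rational(-1103813, 1968267), Mul(-1, Mul(Pow(Add(1922, Mul(182, Rational(1, 216))), -1), 3175))) = Add(Rational(-1103813, 1968267), Mul(-1, Mul(Pow(Add(1922, Rational(91, 108)), -1), 3175))) = Add(Rational(-1103813, 1968267), Mul(-1, Mul(Pow(Rational(207667, 108), -1), 3175))) = Add(Rational(-1103813, 1968267), Mul(-1, Mul(Rational(108, 207667), 3175))) = Add(Rational(-1103813, 1968267), Mul(-1, Rational(342900, 207667))) = Add(Rational(-1103813, 1968267), Rational(-342900, 207667)) = Rational(-904144288571, 408744103089)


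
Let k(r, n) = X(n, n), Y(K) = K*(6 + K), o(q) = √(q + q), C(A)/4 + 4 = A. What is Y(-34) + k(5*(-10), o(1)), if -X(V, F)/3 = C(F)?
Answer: 1000 - 12*√2 ≈ 983.03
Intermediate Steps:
C(A) = -16 + 4*A
o(q) = √2*√q (o(q) = √(2*q) = √2*√q)
X(V, F) = 48 - 12*F (X(V, F) = -3*(-16 + 4*F) = 48 - 12*F)
k(r, n) = 48 - 12*n
Y(-34) + k(5*(-10), o(1)) = -34*(6 - 34) + (48 - 12*√2*√1) = -34*(-28) + (48 - 12*√2) = 952 + (48 - 12*√2) = 1000 - 12*√2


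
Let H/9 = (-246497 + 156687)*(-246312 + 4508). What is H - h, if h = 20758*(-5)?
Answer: 195447858950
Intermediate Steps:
H = 195447755160 (H = 9*((-246497 + 156687)*(-246312 + 4508)) = 9*(-89810*(-241804)) = 9*21716417240 = 195447755160)
h = -103790
H - h = 195447755160 - 1*(-103790) = 195447755160 + 103790 = 195447858950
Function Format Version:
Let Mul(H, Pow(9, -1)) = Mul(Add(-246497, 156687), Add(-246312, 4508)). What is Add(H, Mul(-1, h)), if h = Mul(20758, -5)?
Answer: 195447858950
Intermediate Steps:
H = 195447755160 (H = Mul(9, Mul(Add(-246497, 156687), Add(-246312, 4508))) = Mul(9, Mul(-89810, -241804)) = Mul(9, 21716417240) = 195447755160)
h = -103790
Add(H, Mul(-1, h)) = Add(195447755160, Mul(-1, -103790)) = Add(195447755160, 103790) = 195447858950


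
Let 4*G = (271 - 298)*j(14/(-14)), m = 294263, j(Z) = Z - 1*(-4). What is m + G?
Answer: 1176971/4 ≈ 2.9424e+5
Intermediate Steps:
j(Z) = 4 + Z (j(Z) = Z + 4 = 4 + Z)
G = -81/4 (G = ((271 - 298)*(4 + 14/(-14)))/4 = (-27*(4 + 14*(-1/14)))/4 = (-27*(4 - 1))/4 = (-27*3)/4 = (¼)*(-81) = -81/4 ≈ -20.250)
m + G = 294263 - 81/4 = 1176971/4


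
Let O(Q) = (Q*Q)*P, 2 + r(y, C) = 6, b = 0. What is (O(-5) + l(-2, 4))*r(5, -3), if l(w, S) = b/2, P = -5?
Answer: -500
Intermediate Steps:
r(y, C) = 4 (r(y, C) = -2 + 6 = 4)
l(w, S) = 0 (l(w, S) = 0/2 = 0*(½) = 0)
O(Q) = -5*Q² (O(Q) = (Q*Q)*(-5) = Q²*(-5) = -5*Q²)
(O(-5) + l(-2, 4))*r(5, -3) = (-5*(-5)² + 0)*4 = (-5*25 + 0)*4 = (-125 + 0)*4 = -125*4 = -500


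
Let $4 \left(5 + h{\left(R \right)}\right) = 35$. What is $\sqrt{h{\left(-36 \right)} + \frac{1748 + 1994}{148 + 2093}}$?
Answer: $\frac{\sqrt{12097167}}{1494} \approx 2.328$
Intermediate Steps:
$h{\left(R \right)} = \frac{15}{4}$ ($h{\left(R \right)} = -5 + \frac{1}{4} \cdot 35 = -5 + \frac{35}{4} = \frac{15}{4}$)
$\sqrt{h{\left(-36 \right)} + \frac{1748 + 1994}{148 + 2093}} = \sqrt{\frac{15}{4} + \frac{1748 + 1994}{148 + 2093}} = \sqrt{\frac{15}{4} + \frac{3742}{2241}} = \sqrt{\frac{48583}{8964}} = \frac{\sqrt{12097167}}{1494}$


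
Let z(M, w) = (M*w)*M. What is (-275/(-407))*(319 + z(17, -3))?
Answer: -13700/37 ≈ -370.27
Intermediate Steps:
z(M, w) = w*M²
(-275/(-407))*(319 + z(17, -3)) = (-275/(-407))*(319 - 3*17²) = (-275*(-1/407))*(319 - 3*289) = 25*(319 - 867)/37 = (25/37)*(-548) = -13700/37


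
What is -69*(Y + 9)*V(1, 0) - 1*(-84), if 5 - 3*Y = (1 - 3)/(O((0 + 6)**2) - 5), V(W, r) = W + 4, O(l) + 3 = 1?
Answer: -24942/7 ≈ -3563.1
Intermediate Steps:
O(l) = -2 (O(l) = -3 + 1 = -2)
V(W, r) = 4 + W
Y = 11/7 (Y = 5/3 - (1 - 3)/(3*(-2 - 5)) = 5/3 - (-2)/(3*(-7)) = 5/3 - (-2)*(-1)/(3*7) = 5/3 - 1/3*2/7 = 5/3 - 2/21 = 11/7 ≈ 1.5714)
-69*(Y + 9)*V(1, 0) - 1*(-84) = -69*(11/7 + 9)*(4 + 1) - 1*(-84) = -5106*5/7 + 84 = -69*370/7 + 84 = -25530/7 + 84 = -24942/7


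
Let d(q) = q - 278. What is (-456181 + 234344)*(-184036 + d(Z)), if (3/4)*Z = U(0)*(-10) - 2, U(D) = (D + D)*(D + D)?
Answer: 122664769150/3 ≈ 4.0888e+10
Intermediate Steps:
U(D) = 4*D² (U(D) = (2*D)*(2*D) = 4*D²)
Z = -8/3 (Z = 4*((4*0²)*(-10) - 2)/3 = 4*((4*0)*(-10) - 2)/3 = 4*(0*(-10) - 2)/3 = 4*(0 - 2)/3 = (4/3)*(-2) = -8/3 ≈ -2.6667)
d(q) = -278 + q
(-456181 + 234344)*(-184036 + d(Z)) = (-456181 + 234344)*(-184036 + (-278 - 8/3)) = -221837*(-184036 - 842/3) = -221837*(-552950/3) = 122664769150/3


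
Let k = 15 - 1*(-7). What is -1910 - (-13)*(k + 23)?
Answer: -1325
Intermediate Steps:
k = 22 (k = 15 + 7 = 22)
-1910 - (-13)*(k + 23) = -1910 - (-13)*(22 + 23) = -1910 - (-13)*45 = -1910 - 1*(-585) = -1910 + 585 = -1325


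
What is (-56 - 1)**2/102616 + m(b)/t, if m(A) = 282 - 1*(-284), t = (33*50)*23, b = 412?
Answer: 90690103/1947138600 ≈ 0.046576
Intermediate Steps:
t = 37950 (t = 1650*23 = 37950)
m(A) = 566 (m(A) = 282 + 284 = 566)
(-56 - 1)**2/102616 + m(b)/t = (-56 - 1)**2/102616 + 566/37950 = (-57)**2*(1/102616) + 566*(1/37950) = 3249*(1/102616) + 283/18975 = 3249/102616 + 283/18975 = 90690103/1947138600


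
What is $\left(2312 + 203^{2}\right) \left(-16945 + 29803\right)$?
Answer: $559593018$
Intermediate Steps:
$\left(2312 + 203^{2}\right) \left(-16945 + 29803\right) = \left(2312 + 41209\right) 12858 = 43521 \cdot 12858 = 559593018$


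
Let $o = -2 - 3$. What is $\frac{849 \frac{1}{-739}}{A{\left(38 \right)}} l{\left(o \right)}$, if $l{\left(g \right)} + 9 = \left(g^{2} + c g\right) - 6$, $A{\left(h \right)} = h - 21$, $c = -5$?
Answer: $- \frac{29715}{12563} \approx -2.3653$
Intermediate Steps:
$o = -5$
$A{\left(h \right)} = -21 + h$
$l{\left(g \right)} = -15 + g^{2} - 5 g$ ($l{\left(g \right)} = -9 - \left(6 - g^{2} + 5 g\right) = -15 + g^{2} - 5 g$)
$\frac{849 \frac{1}{-739}}{A{\left(38 \right)}} l{\left(o \right)} = \frac{849 \frac{1}{-739}}{-21 + 38} \left(-15 + \left(-5\right)^{2} - -25\right) = \frac{849 \left(- \frac{1}{739}\right)}{17} \left(-15 + 25 + 25\right) = \left(- \frac{849}{739}\right) \frac{1}{17} \cdot 35 = \left(- \frac{849}{12563}\right) 35 = - \frac{29715}{12563}$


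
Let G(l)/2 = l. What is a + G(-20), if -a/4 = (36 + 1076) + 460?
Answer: -6328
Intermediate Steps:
G(l) = 2*l
a = -6288 (a = -4*((36 + 1076) + 460) = -4*(1112 + 460) = -4*1572 = -6288)
a + G(-20) = -6288 + 2*(-20) = -6288 - 40 = -6328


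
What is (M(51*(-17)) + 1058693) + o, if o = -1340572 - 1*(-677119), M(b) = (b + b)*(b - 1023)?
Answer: 3672500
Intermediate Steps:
M(b) = 2*b*(-1023 + b) (M(b) = (2*b)*(-1023 + b) = 2*b*(-1023 + b))
o = -663453 (o = -1340572 + 677119 = -663453)
(M(51*(-17)) + 1058693) + o = (2*(51*(-17))*(-1023 + 51*(-17)) + 1058693) - 663453 = (2*(-867)*(-1023 - 867) + 1058693) - 663453 = (2*(-867)*(-1890) + 1058693) - 663453 = (3277260 + 1058693) - 663453 = 4335953 - 663453 = 3672500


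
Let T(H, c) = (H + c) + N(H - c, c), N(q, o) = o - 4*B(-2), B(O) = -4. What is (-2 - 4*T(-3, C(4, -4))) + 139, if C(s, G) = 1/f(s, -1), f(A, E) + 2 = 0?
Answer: 89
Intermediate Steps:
N(q, o) = 16 + o (N(q, o) = o - 4*(-4) = o + 16 = 16 + o)
f(A, E) = -2 (f(A, E) = -2 + 0 = -2)
C(s, G) = -½ (C(s, G) = 1/(-2) = -½)
T(H, c) = 16 + H + 2*c (T(H, c) = (H + c) + (16 + c) = 16 + H + 2*c)
(-2 - 4*T(-3, C(4, -4))) + 139 = (-2 - 4*(16 - 3 + 2*(-½))) + 139 = (-2 - 4*(16 - 3 - 1)) + 139 = (-2 - 4*12) + 139 = (-2 - 48) + 139 = -50 + 139 = 89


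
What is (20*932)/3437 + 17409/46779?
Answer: 310598431/53593141 ≈ 5.7955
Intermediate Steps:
(20*932)/3437 + 17409/46779 = 18640*(1/3437) + 17409*(1/46779) = 18640/3437 + 5803/15593 = 310598431/53593141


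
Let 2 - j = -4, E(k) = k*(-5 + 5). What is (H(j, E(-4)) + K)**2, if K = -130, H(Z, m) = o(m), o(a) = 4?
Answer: 15876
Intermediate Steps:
E(k) = 0 (E(k) = k*0 = 0)
j = 6 (j = 2 - 1*(-4) = 2 + 4 = 6)
H(Z, m) = 4
(H(j, E(-4)) + K)**2 = (4 - 130)**2 = (-126)**2 = 15876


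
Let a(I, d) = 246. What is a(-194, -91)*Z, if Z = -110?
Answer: -27060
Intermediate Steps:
a(-194, -91)*Z = 246*(-110) = -27060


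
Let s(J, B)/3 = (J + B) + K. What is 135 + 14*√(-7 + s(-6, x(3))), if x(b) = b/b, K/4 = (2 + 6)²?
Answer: 135 + 14*√746 ≈ 517.38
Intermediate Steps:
K = 256 (K = 4*(2 + 6)² = 4*8² = 4*64 = 256)
x(b) = 1
s(J, B) = 768 + 3*B + 3*J (s(J, B) = 3*((J + B) + 256) = 3*((B + J) + 256) = 3*(256 + B + J) = 768 + 3*B + 3*J)
135 + 14*√(-7 + s(-6, x(3))) = 135 + 14*√(-7 + (768 + 3*1 + 3*(-6))) = 135 + 14*√(-7 + (768 + 3 - 18)) = 135 + 14*√(-7 + 753) = 135 + 14*√746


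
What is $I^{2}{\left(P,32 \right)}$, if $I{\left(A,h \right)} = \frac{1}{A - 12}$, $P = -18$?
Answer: $\frac{1}{900} \approx 0.0011111$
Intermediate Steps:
$I{\left(A,h \right)} = \frac{1}{-12 + A}$
$I^{2}{\left(P,32 \right)} = \left(\frac{1}{-12 - 18}\right)^{2} = \left(\frac{1}{-30}\right)^{2} = \left(- \frac{1}{30}\right)^{2} = \frac{1}{900}$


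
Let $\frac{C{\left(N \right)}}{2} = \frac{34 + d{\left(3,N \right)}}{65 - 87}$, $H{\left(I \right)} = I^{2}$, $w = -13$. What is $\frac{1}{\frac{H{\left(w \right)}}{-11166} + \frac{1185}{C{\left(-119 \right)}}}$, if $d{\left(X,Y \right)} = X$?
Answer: $- \frac{413142}{145555063} \approx -0.0028384$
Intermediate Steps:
$C{\left(N \right)} = - \frac{37}{11}$ ($C{\left(N \right)} = 2 \frac{34 + 3}{65 - 87} = 2 \frac{37}{-22} = 2 \cdot 37 \left(- \frac{1}{22}\right) = 2 \left(- \frac{37}{22}\right) = - \frac{37}{11}$)
$\frac{1}{\frac{H{\left(w \right)}}{-11166} + \frac{1185}{C{\left(-119 \right)}}} = \frac{1}{\frac{\left(-13\right)^{2}}{-11166} + \frac{1185}{- \frac{37}{11}}} = \frac{1}{169 \left(- \frac{1}{11166}\right) + 1185 \left(- \frac{11}{37}\right)} = \frac{1}{- \frac{169}{11166} - \frac{13035}{37}} = \frac{1}{- \frac{145555063}{413142}} = - \frac{413142}{145555063}$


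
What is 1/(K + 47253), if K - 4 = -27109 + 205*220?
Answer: 1/65248 ≈ 1.5326e-5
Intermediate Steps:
K = 17995 (K = 4 + (-27109 + 205*220) = 4 + (-27109 + 45100) = 4 + 17991 = 17995)
1/(K + 47253) = 1/(17995 + 47253) = 1/65248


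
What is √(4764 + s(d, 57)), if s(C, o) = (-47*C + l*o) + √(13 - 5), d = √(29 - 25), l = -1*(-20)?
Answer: √(5810 + 2*√2) ≈ 76.242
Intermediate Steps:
l = 20
d = 2 (d = √4 = 2)
s(C, o) = -47*C + 2*√2 + 20*o (s(C, o) = (-47*C + 20*o) + √(13 - 5) = (-47*C + 20*o) + √8 = (-47*C + 20*o) + 2*√2 = -47*C + 2*√2 + 20*o)
√(4764 + s(d, 57)) = √(4764 + (-47*2 + 2*√2 + 20*57)) = √(4764 + (-94 + 2*√2 + 1140)) = √(4764 + (1046 + 2*√2)) = √(5810 + 2*√2)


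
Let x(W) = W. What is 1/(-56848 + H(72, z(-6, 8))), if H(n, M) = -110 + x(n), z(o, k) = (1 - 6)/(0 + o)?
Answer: -1/56886 ≈ -1.7579e-5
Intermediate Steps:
z(o, k) = -5/o
H(n, M) = -110 + n
1/(-56848 + H(72, z(-6, 8))) = 1/(-56848 + (-110 + 72)) = 1/(-56848 - 38) = 1/(-56886) = -1/56886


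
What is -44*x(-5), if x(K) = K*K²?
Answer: 5500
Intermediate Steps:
x(K) = K³
-44*x(-5) = -44*(-5)³ = -44*(-125) = 5500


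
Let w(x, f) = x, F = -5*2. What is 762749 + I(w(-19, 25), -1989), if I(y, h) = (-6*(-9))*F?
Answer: 762209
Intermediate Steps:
F = -10
I(y, h) = -540 (I(y, h) = -6*(-9)*(-10) = 54*(-10) = -540)
762749 + I(w(-19, 25), -1989) = 762749 - 540 = 762209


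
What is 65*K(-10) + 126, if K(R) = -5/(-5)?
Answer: 191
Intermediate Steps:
K(R) = 1 (K(R) = -5*(-1/5) = 1)
65*K(-10) + 126 = 65*1 + 126 = 65 + 126 = 191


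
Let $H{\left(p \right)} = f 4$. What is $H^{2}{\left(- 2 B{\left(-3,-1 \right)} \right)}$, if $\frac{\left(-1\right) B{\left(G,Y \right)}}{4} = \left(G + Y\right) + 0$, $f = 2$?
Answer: $64$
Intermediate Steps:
$B{\left(G,Y \right)} = - 4 G - 4 Y$ ($B{\left(G,Y \right)} = - 4 \left(\left(G + Y\right) + 0\right) = - 4 \left(G + Y\right) = - 4 G - 4 Y$)
$H{\left(p \right)} = 8$ ($H{\left(p \right)} = 2 \cdot 4 = 8$)
$H^{2}{\left(- 2 B{\left(-3,-1 \right)} \right)} = 8^{2} = 64$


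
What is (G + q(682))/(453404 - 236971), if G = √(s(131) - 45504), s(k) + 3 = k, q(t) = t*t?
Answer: 465124/216433 + 8*I*√709/216433 ≈ 2.149 + 0.00098421*I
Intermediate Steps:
q(t) = t²
s(k) = -3 + k
G = 8*I*√709 (G = √((-3 + 131) - 45504) = √(128 - 45504) = √(-45376) = 8*I*√709 ≈ 213.02*I)
(G + q(682))/(453404 - 236971) = (8*I*√709 + 682²)/(453404 - 236971) = (8*I*√709 + 465124)/216433 = (465124 + 8*I*√709)*(1/216433) = 465124/216433 + 8*I*√709/216433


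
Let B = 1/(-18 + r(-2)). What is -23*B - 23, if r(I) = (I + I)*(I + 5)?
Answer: -667/30 ≈ -22.233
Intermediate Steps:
r(I) = 2*I*(5 + I) (r(I) = (2*I)*(5 + I) = 2*I*(5 + I))
B = -1/30 (B = 1/(-18 + 2*(-2)*(5 - 2)) = 1/(-18 + 2*(-2)*3) = 1/(-18 - 12) = 1/(-30) = -1/30 ≈ -0.033333)
-23*B - 23 = -23*(-1/30) - 23 = 23/30 - 23 = -667/30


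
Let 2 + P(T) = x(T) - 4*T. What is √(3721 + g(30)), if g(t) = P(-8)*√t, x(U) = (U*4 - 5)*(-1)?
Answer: √(3721 + 67*√30) ≈ 63.937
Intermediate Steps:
x(U) = 5 - 4*U (x(U) = (4*U - 5)*(-1) = (-5 + 4*U)*(-1) = 5 - 4*U)
P(T) = 3 - 8*T (P(T) = -2 + ((5 - 4*T) - 4*T) = -2 + (5 - 8*T) = 3 - 8*T)
g(t) = 67*√t (g(t) = (3 - 8*(-8))*√t = (3 + 64)*√t = 67*√t)
√(3721 + g(30)) = √(3721 + 67*√30)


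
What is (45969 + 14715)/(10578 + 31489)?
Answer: 60684/42067 ≈ 1.4426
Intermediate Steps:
(45969 + 14715)/(10578 + 31489) = 60684/42067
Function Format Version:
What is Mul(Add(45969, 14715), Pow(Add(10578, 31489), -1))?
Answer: Rational(60684, 42067) ≈ 1.4426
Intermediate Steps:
Mul(Add(45969, 14715), Pow(Add(10578, 31489), -1)) = Mul(60684, Pow(42067, -1)) = Mul(60684, Rational(1, 42067)) = Rational(60684, 42067)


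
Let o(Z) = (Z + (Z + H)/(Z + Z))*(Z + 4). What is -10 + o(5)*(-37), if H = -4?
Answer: -17083/10 ≈ -1708.3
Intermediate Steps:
o(Z) = (4 + Z)*(Z + (-4 + Z)/(2*Z)) (o(Z) = (Z + (Z - 4)/(Z + Z))*(Z + 4) = (Z + (-4 + Z)/((2*Z)))*(4 + Z) = (Z + (-4 + Z)*(1/(2*Z)))*(4 + Z) = (Z + (-4 + Z)/(2*Z))*(4 + Z) = (4 + Z)*(Z + (-4 + Z)/(2*Z)))
-10 + o(5)*(-37) = -10 + (5**2 - 8/5 + (9/2)*5)*(-37) = -10 + (25 - 8*1/5 + 45/2)*(-37) = -10 + (25 - 8/5 + 45/2)*(-37) = -10 + (459/10)*(-37) = -10 - 16983/10 = -17083/10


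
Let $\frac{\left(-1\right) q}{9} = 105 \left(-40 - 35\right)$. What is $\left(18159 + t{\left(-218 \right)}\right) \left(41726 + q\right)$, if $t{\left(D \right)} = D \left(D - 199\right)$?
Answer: $12280828065$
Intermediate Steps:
$t{\left(D \right)} = D \left(-199 + D\right)$
$q = 70875$ ($q = - 9 \cdot 105 \left(-40 - 35\right) = - 9 \cdot 105 \left(-75\right) = \left(-9\right) \left(-7875\right) = 70875$)
$\left(18159 + t{\left(-218 \right)}\right) \left(41726 + q\right) = \left(18159 - 218 \left(-199 - 218\right)\right) \left(41726 + 70875\right) = \left(18159 - -90906\right) 112601 = \left(18159 + 90906\right) 112601 = 109065 \cdot 112601 = 12280828065$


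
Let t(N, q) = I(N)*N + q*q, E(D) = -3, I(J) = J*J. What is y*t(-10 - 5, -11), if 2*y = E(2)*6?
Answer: 29286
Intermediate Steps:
I(J) = J²
t(N, q) = N³ + q² (t(N, q) = N²*N + q*q = N³ + q²)
y = -9 (y = (-3*6)/2 = (½)*(-18) = -9)
y*t(-10 - 5, -11) = -9*((-10 - 5)³ + (-11)²) = -9*((-15)³ + 121) = -9*(-3375 + 121) = -9*(-3254) = 29286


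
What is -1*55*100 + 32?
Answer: -5468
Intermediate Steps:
-1*55*100 + 32 = -55*100 + 32 = -5500 + 32 = -5468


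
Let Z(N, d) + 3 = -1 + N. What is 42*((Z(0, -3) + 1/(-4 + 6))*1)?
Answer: -147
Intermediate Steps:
Z(N, d) = -4 + N (Z(N, d) = -3 + (-1 + N) = -4 + N)
42*((Z(0, -3) + 1/(-4 + 6))*1) = 42*(((-4 + 0) + 1/(-4 + 6))*1) = 42*((-4 + 1/2)*1) = 42*(-7/2*1) = 42*(-7/2) = -147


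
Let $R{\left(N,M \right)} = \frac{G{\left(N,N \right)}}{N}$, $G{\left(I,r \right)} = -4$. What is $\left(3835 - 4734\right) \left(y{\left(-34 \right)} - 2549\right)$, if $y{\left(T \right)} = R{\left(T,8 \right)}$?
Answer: $\frac{38954569}{17} \approx 2.2914 \cdot 10^{6}$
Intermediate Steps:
$R{\left(N,M \right)} = - \frac{4}{N}$
$y{\left(T \right)} = - \frac{4}{T}$
$\left(3835 - 4734\right) \left(y{\left(-34 \right)} - 2549\right) = \left(3835 - 4734\right) \left(- \frac{4}{-34} - 2549\right) = - 899 \left(\left(-4\right) \left(- \frac{1}{34}\right) - 2549\right) = - 899 \left(\frac{2}{17} - 2549\right) = \left(-899\right) \left(- \frac{43331}{17}\right) = \frac{38954569}{17}$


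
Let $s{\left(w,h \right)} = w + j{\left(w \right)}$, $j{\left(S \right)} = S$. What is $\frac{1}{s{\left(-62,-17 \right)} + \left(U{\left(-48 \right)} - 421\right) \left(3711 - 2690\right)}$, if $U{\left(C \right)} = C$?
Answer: $- \frac{1}{478973} \approx -2.0878 \cdot 10^{-6}$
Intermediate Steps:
$s{\left(w,h \right)} = 2 w$ ($s{\left(w,h \right)} = w + w = 2 w$)
$\frac{1}{s{\left(-62,-17 \right)} + \left(U{\left(-48 \right)} - 421\right) \left(3711 - 2690\right)} = \frac{1}{2 \left(-62\right) + \left(-48 - 421\right) \left(3711 - 2690\right)} = \frac{1}{-124 - 478849} = \frac{1}{-478973} = - \frac{1}{478973}$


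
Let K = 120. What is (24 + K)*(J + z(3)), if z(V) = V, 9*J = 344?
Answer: 5936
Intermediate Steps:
J = 344/9 (J = (⅑)*344 = 344/9 ≈ 38.222)
(24 + K)*(J + z(3)) = (24 + 120)*(344/9 + 3) = 144*(371/9) = 5936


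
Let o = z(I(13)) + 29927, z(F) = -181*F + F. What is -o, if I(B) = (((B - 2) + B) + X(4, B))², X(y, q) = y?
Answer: 111193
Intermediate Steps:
I(B) = (2 + 2*B)² (I(B) = (((B - 2) + B) + 4)² = (((-2 + B) + B) + 4)² = ((-2 + 2*B) + 4)² = (2 + 2*B)²)
z(F) = -180*F
o = -111193 (o = -720*(1 + 13)² + 29927 = -720*14² + 29927 = -720*196 + 29927 = -180*784 + 29927 = -141120 + 29927 = -111193)
-o = -1*(-111193) = 111193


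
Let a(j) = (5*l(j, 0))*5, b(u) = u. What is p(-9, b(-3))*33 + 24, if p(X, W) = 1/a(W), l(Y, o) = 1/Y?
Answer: 501/25 ≈ 20.040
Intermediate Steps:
l(Y, o) = 1/Y
a(j) = 25/j (a(j) = (5/j)*5 = 25/j)
p(X, W) = W/25 (p(X, W) = 1/(25/W) = W/25)
p(-9, b(-3))*33 + 24 = ((1/25)*(-3))*33 + 24 = -3/25*33 + 24 = -99/25 + 24 = 501/25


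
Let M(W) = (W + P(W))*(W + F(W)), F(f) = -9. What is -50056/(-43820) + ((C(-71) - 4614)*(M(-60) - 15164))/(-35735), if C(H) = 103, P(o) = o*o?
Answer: -366279124038/11185055 ≈ -32747.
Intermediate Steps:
P(o) = o**2
M(W) = (-9 + W)*(W + W**2) (M(W) = (W + W**2)*(W - 9) = (W + W**2)*(-9 + W) = (-9 + W)*(W + W**2))
-50056/(-43820) + ((C(-71) - 4614)*(M(-60) - 15164))/(-35735) = -50056/(-43820) + ((103 - 4614)*(-60*(-9 + (-60)**2 - 8*(-60)) - 15164))/(-35735) = -50056*(-1/43820) - 4511*(-60*(-9 + 3600 + 480) - 15164)*(-1/35735) = 12514/10955 - 4511*(-60*4071 - 15164)*(-1/35735) = 12514/10955 - 4511*(-244260 - 15164)*(-1/35735) = 12514/10955 - 4511*(-259424)*(-1/35735) = 12514/10955 + 1170261664*(-1/35735) = 12514/10955 - 1170261664/35735 = -366279124038/11185055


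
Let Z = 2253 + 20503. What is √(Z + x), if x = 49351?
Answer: √72107 ≈ 268.53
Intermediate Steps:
Z = 22756
√(Z + x) = √(22756 + 49351) = √72107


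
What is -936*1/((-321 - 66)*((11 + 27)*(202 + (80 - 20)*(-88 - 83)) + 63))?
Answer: -104/16432063 ≈ -6.3291e-6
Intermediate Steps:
-936*1/((-321 - 66)*((11 + 27)*(202 + (80 - 20)*(-88 - 83)) + 63)) = -936*(-1/(387*(38*(202 + 60*(-171)) + 63))) = -936*(-1/(387*(38*(202 - 10260) + 63))) = -936*(-1/(387*(38*(-10058) + 63))) = -936*(-1/(387*(-382204 + 63))) = -936/((-387*(-382141))) = -936/147888567 = -936*1/147888567 = -104/16432063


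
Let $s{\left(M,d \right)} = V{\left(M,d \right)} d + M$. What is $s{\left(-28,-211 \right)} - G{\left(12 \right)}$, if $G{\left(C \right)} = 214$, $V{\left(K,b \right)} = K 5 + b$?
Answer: $73819$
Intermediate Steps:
$V{\left(K,b \right)} = b + 5 K$ ($V{\left(K,b \right)} = 5 K + b = b + 5 K$)
$s{\left(M,d \right)} = M + d \left(d + 5 M\right)$ ($s{\left(M,d \right)} = \left(d + 5 M\right) d + M = d \left(d + 5 M\right) + M = M + d \left(d + 5 M\right)$)
$s{\left(-28,-211 \right)} - G{\left(12 \right)} = \left(-28 - 211 \left(-211 + 5 \left(-28\right)\right)\right) - 214 = \left(-28 - 211 \left(-211 - 140\right)\right) - 214 = \left(-28 - -74061\right) - 214 = \left(-28 + 74061\right) - 214 = 74033 - 214 = 73819$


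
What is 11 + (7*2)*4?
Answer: 67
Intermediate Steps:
11 + (7*2)*4 = 11 + 14*4 = 11 + 56 = 67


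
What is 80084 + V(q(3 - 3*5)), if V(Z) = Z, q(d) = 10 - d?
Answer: 80106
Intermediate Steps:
80084 + V(q(3 - 3*5)) = 80084 + (10 - (3 - 3*5)) = 80084 + (10 - (3 - 15)) = 80084 + (10 - 1*(-12)) = 80084 + (10 + 12) = 80084 + 22 = 80106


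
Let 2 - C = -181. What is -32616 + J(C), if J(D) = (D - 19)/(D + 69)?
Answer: -2054767/63 ≈ -32615.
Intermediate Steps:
C = 183 (C = 2 - 1*(-181) = 2 + 181 = 183)
J(D) = (-19 + D)/(69 + D)
-32616 + J(C) = -32616 + (-19 + 183)/(69 + 183) = -32616 + 164/252 = -32616 + (1/252)*164 = -32616 + 41/63 = -2054767/63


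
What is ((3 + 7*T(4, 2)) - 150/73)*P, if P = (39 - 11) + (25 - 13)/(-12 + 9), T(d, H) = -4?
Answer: -47400/73 ≈ -649.32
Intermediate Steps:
P = 24 (P = 28 + 12/(-3) = 28 + 12*(-⅓) = 28 - 4 = 24)
((3 + 7*T(4, 2)) - 150/73)*P = ((3 + 7*(-4)) - 150/73)*24 = ((3 - 28) - 150*1/73)*24 = (-25 - 150/73)*24 = -1975/73*24 = -47400/73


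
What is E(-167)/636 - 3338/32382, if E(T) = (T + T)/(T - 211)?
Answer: -3141533/30892428 ≈ -0.10169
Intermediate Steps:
E(T) = 2*T/(-211 + T) (E(T) = (2*T)/(-211 + T) = 2*T/(-211 + T))
E(-167)/636 - 3338/32382 = (2*(-167)/(-211 - 167))/636 - 3338/32382 = (2*(-167)/(-378))*(1/636) - 3338*1/32382 = (2*(-167)*(-1/378))*(1/636) - 1669/16191 = (167/189)*(1/636) - 1669/16191 = 167/120204 - 1669/16191 = -3141533/30892428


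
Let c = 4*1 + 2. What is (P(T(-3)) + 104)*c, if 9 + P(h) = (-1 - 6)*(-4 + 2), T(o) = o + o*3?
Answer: 654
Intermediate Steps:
c = 6 (c = 4 + 2 = 6)
T(o) = 4*o (T(o) = o + 3*o = 4*o)
P(h) = 5 (P(h) = -9 + (-1 - 6)*(-4 + 2) = -9 - 7*(-2) = -9 + 14 = 5)
(P(T(-3)) + 104)*c = (5 + 104)*6 = 109*6 = 654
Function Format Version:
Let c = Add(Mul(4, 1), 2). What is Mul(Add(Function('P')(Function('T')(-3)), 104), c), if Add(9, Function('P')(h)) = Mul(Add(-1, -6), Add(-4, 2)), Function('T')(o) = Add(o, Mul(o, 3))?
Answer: 654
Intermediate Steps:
c = 6 (c = Add(4, 2) = 6)
Function('T')(o) = Mul(4, o) (Function('T')(o) = Add(o, Mul(3, o)) = Mul(4, o))
Function('P')(h) = 5 (Function('P')(h) = Add(-9, Mul(Add(-1, -6), Add(-4, 2))) = Add(-9, Mul(-7, -2)) = Add(-9, 14) = 5)
Mul(Add(Function('P')(Function('T')(-3)), 104), c) = Mul(Add(5, 104), 6) = Mul(109, 6) = 654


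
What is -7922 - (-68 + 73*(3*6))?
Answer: -9168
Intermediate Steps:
-7922 - (-68 + 73*(3*6)) = -7922 - (-68 + 73*18) = -7922 - (-68 + 1314) = -7922 - 1*1246 = -7922 - 1246 = -9168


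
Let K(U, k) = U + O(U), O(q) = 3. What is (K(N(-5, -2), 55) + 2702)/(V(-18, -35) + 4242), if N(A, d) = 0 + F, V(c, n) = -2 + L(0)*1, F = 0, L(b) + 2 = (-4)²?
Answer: 2705/4254 ≈ 0.63587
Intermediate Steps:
L(b) = 14 (L(b) = -2 + (-4)² = -2 + 16 = 14)
V(c, n) = 12 (V(c, n) = -2 + 14*1 = -2 + 14 = 12)
N(A, d) = 0 (N(A, d) = 0 + 0 = 0)
K(U, k) = 3 + U (K(U, k) = U + 3 = 3 + U)
(K(N(-5, -2), 55) + 2702)/(V(-18, -35) + 4242) = ((3 + 0) + 2702)/(12 + 4242) = (3 + 2702)/4254 = 2705*(1/4254) = 2705/4254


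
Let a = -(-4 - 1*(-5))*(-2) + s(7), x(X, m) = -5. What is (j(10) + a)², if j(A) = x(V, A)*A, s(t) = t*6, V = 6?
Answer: 36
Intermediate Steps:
s(t) = 6*t
j(A) = -5*A
a = 44 (a = -(-4 - 1*(-5))*(-2) + 6*7 = -(-4 + 5)*(-2) + 42 = -1*1*(-2) + 42 = -1*(-2) + 42 = 2 + 42 = 44)
(j(10) + a)² = (-5*10 + 44)² = (-50 + 44)² = (-6)² = 36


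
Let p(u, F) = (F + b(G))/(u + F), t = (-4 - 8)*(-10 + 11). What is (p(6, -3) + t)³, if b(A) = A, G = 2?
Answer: -50653/27 ≈ -1876.0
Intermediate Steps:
t = -12 (t = -12*1 = -12)
p(u, F) = (2 + F)/(F + u) (p(u, F) = (F + 2)/(u + F) = (2 + F)/(F + u))
(p(6, -3) + t)³ = ((2 - 3)/(-3 + 6) - 12)³ = (-1/3 - 12)³ = ((⅓)*(-1) - 12)³ = (-⅓ - 12)³ = (-37/3)³ = -50653/27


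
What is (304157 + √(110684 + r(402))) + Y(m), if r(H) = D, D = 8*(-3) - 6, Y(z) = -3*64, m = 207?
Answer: 303965 + √110654 ≈ 3.0430e+5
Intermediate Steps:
Y(z) = -192
D = -30 (D = -24 - 6 = -30)
r(H) = -30
(304157 + √(110684 + r(402))) + Y(m) = (304157 + √(110684 - 30)) - 192 = (304157 + √110654) - 192 = 303965 + √110654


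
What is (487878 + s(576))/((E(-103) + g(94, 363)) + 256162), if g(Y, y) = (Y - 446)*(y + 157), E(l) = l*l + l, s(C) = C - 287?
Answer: 488167/83628 ≈ 5.8374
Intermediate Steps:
s(C) = -287 + C
E(l) = l + l² (E(l) = l² + l = l + l²)
g(Y, y) = (-446 + Y)*(157 + y)
(487878 + s(576))/((E(-103) + g(94, 363)) + 256162) = (487878 + (-287 + 576))/((-103*(1 - 103) + (-70022 - 446*363 + 157*94 + 94*363)) + 256162) = (487878 + 289)/((-103*(-102) + (-70022 - 161898 + 14758 + 34122)) + 256162) = 488167/((10506 - 183040) + 256162) = 488167/(-172534 + 256162) = 488167/83628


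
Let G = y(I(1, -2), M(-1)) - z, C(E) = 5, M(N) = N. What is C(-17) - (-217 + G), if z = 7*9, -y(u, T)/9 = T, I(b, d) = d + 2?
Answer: 276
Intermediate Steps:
I(b, d) = 2 + d
y(u, T) = -9*T
z = 63
G = -54 (G = -9*(-1) - 1*63 = 9 - 63 = -54)
C(-17) - (-217 + G) = 5 - (-217 - 54) = 5 - 1*(-271) = 5 + 271 = 276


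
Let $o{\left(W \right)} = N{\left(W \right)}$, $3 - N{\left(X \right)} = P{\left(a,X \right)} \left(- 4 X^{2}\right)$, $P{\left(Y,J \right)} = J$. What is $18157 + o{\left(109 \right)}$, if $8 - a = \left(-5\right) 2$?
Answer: $5198276$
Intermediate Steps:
$a = 18$ ($a = 8 - \left(-5\right) 2 = 8 - -10 = 8 + 10 = 18$)
$N{\left(X \right)} = 3 + 4 X^{3}$ ($N{\left(X \right)} = 3 - X \left(- 4 X^{2}\right) = 3 - - 4 X^{3} = 3 + 4 X^{3}$)
$o{\left(W \right)} = 3 + 4 W^{3}$
$18157 + o{\left(109 \right)} = 18157 + \left(3 + 4 \cdot 109^{3}\right) = 18157 + \left(3 + 4 \cdot 1295029\right) = 18157 + \left(3 + 5180116\right) = 18157 + 5180119 = 5198276$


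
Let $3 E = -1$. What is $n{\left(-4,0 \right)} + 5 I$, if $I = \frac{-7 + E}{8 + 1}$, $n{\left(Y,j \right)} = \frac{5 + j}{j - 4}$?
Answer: $- \frac{575}{108} \approx -5.3241$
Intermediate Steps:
$E = - \frac{1}{3}$ ($E = \frac{1}{3} \left(-1\right) = - \frac{1}{3} \approx -0.33333$)
$n{\left(Y,j \right)} = \frac{5 + j}{-4 + j}$
$I = - \frac{22}{27}$ ($I = \frac{-7 - \frac{1}{3}}{8 + 1} = - \frac{22}{3 \cdot 9} = \left(- \frac{22}{3}\right) \frac{1}{9} = - \frac{22}{27} \approx -0.81481$)
$n{\left(-4,0 \right)} + 5 I = \frac{5 + 0}{-4 + 0} + 5 \left(- \frac{22}{27}\right) = \frac{1}{-4} \cdot 5 - \frac{110}{27} = \left(- \frac{1}{4}\right) 5 - \frac{110}{27} = - \frac{5}{4} - \frac{110}{27} = - \frac{575}{108}$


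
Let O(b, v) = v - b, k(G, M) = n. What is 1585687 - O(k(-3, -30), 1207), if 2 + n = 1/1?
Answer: 1584479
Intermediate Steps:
n = -1 (n = -2 + 1/1 = -2 + 1 = -1)
k(G, M) = -1
1585687 - O(k(-3, -30), 1207) = 1585687 - (1207 - 1*(-1)) = 1585687 - (1207 + 1) = 1585687 - 1*1208 = 1585687 - 1208 = 1584479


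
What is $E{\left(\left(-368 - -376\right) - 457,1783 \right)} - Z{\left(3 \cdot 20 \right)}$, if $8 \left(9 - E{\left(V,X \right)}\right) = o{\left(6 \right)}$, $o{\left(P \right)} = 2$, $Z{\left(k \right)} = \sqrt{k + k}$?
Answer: $\frac{35}{4} - 2 \sqrt{30} \approx -2.2045$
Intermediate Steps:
$Z{\left(k \right)} = \sqrt{2} \sqrt{k}$ ($Z{\left(k \right)} = \sqrt{2 k} = \sqrt{2} \sqrt{k}$)
$E{\left(V,X \right)} = \frac{35}{4}$ ($E{\left(V,X \right)} = 9 - \frac{1}{4} = \frac{35}{4}$)
$E{\left(\left(-368 - -376\right) - 457,1783 \right)} - Z{\left(3 \cdot 20 \right)} = \frac{35}{4} - \sqrt{2} \sqrt{3 \cdot 20} = \frac{35}{4} - \sqrt{2} \sqrt{60} = \frac{35}{4} - \sqrt{2} \cdot 2 \sqrt{15} = \frac{35}{4} - 2 \sqrt{30}$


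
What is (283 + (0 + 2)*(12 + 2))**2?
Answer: 96721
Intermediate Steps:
(283 + (0 + 2)*(12 + 2))**2 = (283 + 2*14)**2 = (283 + 28)**2 = 311**2 = 96721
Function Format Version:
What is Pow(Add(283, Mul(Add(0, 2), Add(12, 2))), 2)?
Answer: 96721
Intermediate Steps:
Pow(Add(283, Mul(Add(0, 2), Add(12, 2))), 2) = Pow(Add(283, Mul(2, 14)), 2) = Pow(Add(283, 28), 2) = Pow(311, 2) = 96721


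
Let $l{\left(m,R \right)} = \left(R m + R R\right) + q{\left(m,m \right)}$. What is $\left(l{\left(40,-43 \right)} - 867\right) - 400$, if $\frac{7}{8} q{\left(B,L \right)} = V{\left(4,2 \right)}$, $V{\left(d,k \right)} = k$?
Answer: $- \frac{7950}{7} \approx -1135.7$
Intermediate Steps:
$q{\left(B,L \right)} = \frac{16}{7}$ ($q{\left(B,L \right)} = \frac{8}{7} \cdot 2 = \frac{16}{7}$)
$l{\left(m,R \right)} = \frac{16}{7} + R^{2} + R m$ ($l{\left(m,R \right)} = \left(R m + R R\right) + \frac{16}{7} = \left(R m + R^{2}\right) + \frac{16}{7} = \left(R^{2} + R m\right) + \frac{16}{7} = \frac{16}{7} + R^{2} + R m$)
$\left(l{\left(40,-43 \right)} - 867\right) - 400 = \left(\left(\frac{16}{7} + \left(-43\right)^{2} - 1720\right) - 867\right) - 400 = \left(\left(\frac{16}{7} + 1849 - 1720\right) - 867\right) - 400 = \left(\frac{919}{7} - 867\right) - 400 = - \frac{5150}{7} - 400 = - \frac{7950}{7}$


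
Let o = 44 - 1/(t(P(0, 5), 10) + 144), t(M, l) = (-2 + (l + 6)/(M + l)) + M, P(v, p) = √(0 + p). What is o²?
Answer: 7442277212257161/3845368043521 + 13630444172*√5/3845368043521 ≈ 1935.4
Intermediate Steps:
P(v, p) = √p
t(M, l) = -2 + M + (6 + l)/(M + l) (t(M, l) = (-2 + (6 + l)/(M + l)) + M = -2 + M + (6 + l)/(M + l))
o = 44 - 1/(144 + (1 + 8*√5)/(10 + √5)) (o = 44 - 1/((6 + (√5)² - 1*10 - 2*√5 + √5*10)/(√5 + 10) + 144) = 44 - 1/((6 + 5 - 10 - 2*√5 + 10*√5)/(10 + √5) + 144) = 44 - 1/((1 + 8*√5)/(10 + √5) + 144) = 44 - 1/(144 + (1 + 8*√5)/(10 + √5)) ≈ 43.993)
o² = (86268634/1960961 + 79*√5/1960961)²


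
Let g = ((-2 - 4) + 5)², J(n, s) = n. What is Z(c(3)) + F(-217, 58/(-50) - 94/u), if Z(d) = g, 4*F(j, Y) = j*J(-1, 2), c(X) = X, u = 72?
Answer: 221/4 ≈ 55.250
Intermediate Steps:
F(j, Y) = -j/4 (F(j, Y) = (j*(-1))/4 = (-j)/4 = -j/4)
g = 1 (g = (-6 + 5)² = (-1)² = 1)
Z(d) = 1
Z(c(3)) + F(-217, 58/(-50) - 94/u) = 1 - ¼*(-217) = 1 + 217/4 = 221/4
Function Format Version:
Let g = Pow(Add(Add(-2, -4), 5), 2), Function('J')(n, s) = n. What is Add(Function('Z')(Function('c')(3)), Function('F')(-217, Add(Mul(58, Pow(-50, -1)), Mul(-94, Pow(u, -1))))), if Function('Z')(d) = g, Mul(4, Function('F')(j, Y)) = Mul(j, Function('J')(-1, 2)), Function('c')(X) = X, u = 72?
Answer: Rational(221, 4) ≈ 55.250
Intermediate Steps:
Function('F')(j, Y) = Mul(Rational(-1, 4), j) (Function('F')(j, Y) = Mul(Rational(1, 4), Mul(j, -1)) = Mul(Rational(1, 4), Mul(-1, j)) = Mul(Rational(-1, 4), j))
g = 1 (g = Pow(Add(-6, 5), 2) = Pow(-1, 2) = 1)
Function('Z')(d) = 1
Add(Function('Z')(Function('c')(3)), Function('F')(-217, Add(Mul(58, Pow(-50, -1)), Mul(-94, Pow(u, -1))))) = Add(1, Mul(Rational(-1, 4), -217)) = Add(1, Rational(217, 4)) = Rational(221, 4)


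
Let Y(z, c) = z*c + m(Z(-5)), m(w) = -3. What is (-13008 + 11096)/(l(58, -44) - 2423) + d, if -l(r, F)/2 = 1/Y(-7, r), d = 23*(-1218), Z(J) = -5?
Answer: -27761232062/991005 ≈ -28013.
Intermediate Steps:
d = -28014
Y(z, c) = -3 + c*z (Y(z, c) = z*c - 3 = c*z - 3 = -3 + c*z)
l(r, F) = -2/(-3 - 7*r) (l(r, F) = -2/(-3 + r*(-7)) = -2/(-3 - 7*r))
(-13008 + 11096)/(l(58, -44) - 2423) + d = (-13008 + 11096)/(2/(3 + 7*58) - 2423) - 28014 = -1912/(2/(3 + 406) - 2423) - 28014 = -1912/(2/409 - 2423) - 28014 = -1912/(-991005/409) - 28014 = -1912*(-409/991005) - 28014 = 782008/991005 - 28014 = -27761232062/991005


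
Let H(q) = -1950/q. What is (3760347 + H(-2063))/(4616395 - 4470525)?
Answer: 7757597811/300929810 ≈ 25.779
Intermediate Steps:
(3760347 + H(-2063))/(4616395 - 4470525) = (3760347 - 1950/(-2063))/(4616395 - 4470525) = (3760347 - 1950*(-1/2063))/145870 = (3760347 + 1950/2063)*(1/145870) = (7757597811/2063)*(1/145870) = 7757597811/300929810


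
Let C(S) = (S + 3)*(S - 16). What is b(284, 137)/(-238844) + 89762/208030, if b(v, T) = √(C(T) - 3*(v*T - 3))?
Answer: 44881/104015 - 5*I*√3991/238844 ≈ 0.43149 - 0.0013225*I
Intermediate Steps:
C(S) = (-16 + S)*(3 + S) (C(S) = (3 + S)*(-16 + S) = (-16 + S)*(3 + S))
b(v, T) = √(-39 + T² - 13*T - 3*T*v) (b(v, T) = √((-48 + T² - 13*T) - 3*(v*T - 3)) = √((-48 + T² - 13*T) - 3*(T*v - 3)) = √((-48 + T² - 13*T) - 3*(-3 + T*v)) = √((-48 + T² - 13*T) + (9 - 3*T*v)) = √(-39 + T² - 13*T - 3*T*v))
b(284, 137)/(-238844) + 89762/208030 = √(-39 + 137² - 13*137 - 3*137*284)/(-238844) + 89762/208030 = √(-39 + 18769 - 1781 - 116724)*(-1/238844) + 89762*(1/208030) = √(-99775)*(-1/238844) + 44881/104015 = (5*I*√3991)*(-1/238844) + 44881/104015 = -5*I*√3991/238844 + 44881/104015 = 44881/104015 - 5*I*√3991/238844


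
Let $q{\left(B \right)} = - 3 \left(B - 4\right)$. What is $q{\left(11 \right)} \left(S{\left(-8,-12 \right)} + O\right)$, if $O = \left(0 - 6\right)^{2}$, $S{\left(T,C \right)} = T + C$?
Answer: $-336$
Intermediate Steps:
$S{\left(T,C \right)} = C + T$
$q{\left(B \right)} = 12 - 3 B$ ($q{\left(B \right)} = - 3 \left(-4 + B\right) = 12 - 3 B$)
$O = 36$ ($O = \left(-6\right)^{2} = 36$)
$q{\left(11 \right)} \left(S{\left(-8,-12 \right)} + O\right) = \left(12 - 33\right) \left(\left(-12 - 8\right) + 36\right) = \left(12 - 33\right) \left(-20 + 36\right) = \left(-21\right) 16 = -336$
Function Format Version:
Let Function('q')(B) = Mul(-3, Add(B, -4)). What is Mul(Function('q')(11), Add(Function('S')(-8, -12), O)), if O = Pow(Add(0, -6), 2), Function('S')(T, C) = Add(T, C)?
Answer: -336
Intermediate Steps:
Function('S')(T, C) = Add(C, T)
Function('q')(B) = Add(12, Mul(-3, B)) (Function('q')(B) = Mul(-3, Add(-4, B)) = Add(12, Mul(-3, B)))
O = 36 (O = Pow(-6, 2) = 36)
Mul(Function('q')(11), Add(Function('S')(-8, -12), O)) = Mul(Add(12, Mul(-3, 11)), Add(Add(-12, -8), 36)) = Mul(Add(12, -33), Add(-20, 36)) = Mul(-21, 16) = -336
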